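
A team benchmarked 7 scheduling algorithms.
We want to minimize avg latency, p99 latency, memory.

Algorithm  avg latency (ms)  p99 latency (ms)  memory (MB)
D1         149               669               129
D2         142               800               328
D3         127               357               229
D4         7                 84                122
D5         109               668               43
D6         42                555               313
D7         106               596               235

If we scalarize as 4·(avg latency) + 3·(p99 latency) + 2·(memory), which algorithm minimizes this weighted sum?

D4

D1: 4·149 + 3·669 + 2·129 = 2861
D2: 4·142 + 3·800 + 2·328 = 3624
D3: 4·127 + 3·357 + 2·229 = 2037
D4: 4·7 + 3·84 + 2·122 = 524
D5: 4·109 + 3·668 + 2·43 = 2526
D6: 4·42 + 3·555 + 2·313 = 2459
D7: 4·106 + 3·596 + 2·235 = 2682
Lowest: D4 at 524.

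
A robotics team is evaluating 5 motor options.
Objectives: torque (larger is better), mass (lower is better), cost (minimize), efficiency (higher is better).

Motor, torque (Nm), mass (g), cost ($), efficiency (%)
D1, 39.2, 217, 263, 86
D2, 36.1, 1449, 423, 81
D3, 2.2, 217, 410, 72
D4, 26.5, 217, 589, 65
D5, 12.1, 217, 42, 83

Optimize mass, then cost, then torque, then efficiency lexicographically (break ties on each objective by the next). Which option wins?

D5

First minimize mass: best is 217, kept {D1, D3, D4, D5}.
Then minimize cost: best is 42, kept {D5}.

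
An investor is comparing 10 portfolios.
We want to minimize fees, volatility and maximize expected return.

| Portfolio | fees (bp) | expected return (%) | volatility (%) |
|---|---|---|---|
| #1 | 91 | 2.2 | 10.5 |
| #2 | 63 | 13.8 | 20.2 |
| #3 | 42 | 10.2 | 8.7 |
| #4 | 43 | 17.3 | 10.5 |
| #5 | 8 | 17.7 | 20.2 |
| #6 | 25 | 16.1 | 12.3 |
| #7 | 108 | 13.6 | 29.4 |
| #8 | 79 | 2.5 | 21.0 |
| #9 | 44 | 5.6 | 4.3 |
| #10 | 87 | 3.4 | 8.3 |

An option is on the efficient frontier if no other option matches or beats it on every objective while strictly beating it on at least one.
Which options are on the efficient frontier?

#3, #4, #5, #6, #9

#1: dominated by #3 (fees 42≤91, expected return 10.2≥2.2, volatility 8.7≤10.5).
#2: dominated by #4 (fees 43≤63, expected return 17.3≥13.8, volatility 10.5≤20.2).
#3: not dominated.
#4: not dominated.
#5: not dominated (best fees).
#6: not dominated.
#7: dominated by #2 (fees 63≤108, expected return 13.8≥13.6, volatility 20.2≤29.4).
#8: dominated by #2 (fees 63≤79, expected return 13.8≥2.5, volatility 20.2≤21.0).
#9: not dominated (best volatility).
#10: dominated by #9 (fees 44≤87, expected return 5.6≥3.4, volatility 4.3≤8.3).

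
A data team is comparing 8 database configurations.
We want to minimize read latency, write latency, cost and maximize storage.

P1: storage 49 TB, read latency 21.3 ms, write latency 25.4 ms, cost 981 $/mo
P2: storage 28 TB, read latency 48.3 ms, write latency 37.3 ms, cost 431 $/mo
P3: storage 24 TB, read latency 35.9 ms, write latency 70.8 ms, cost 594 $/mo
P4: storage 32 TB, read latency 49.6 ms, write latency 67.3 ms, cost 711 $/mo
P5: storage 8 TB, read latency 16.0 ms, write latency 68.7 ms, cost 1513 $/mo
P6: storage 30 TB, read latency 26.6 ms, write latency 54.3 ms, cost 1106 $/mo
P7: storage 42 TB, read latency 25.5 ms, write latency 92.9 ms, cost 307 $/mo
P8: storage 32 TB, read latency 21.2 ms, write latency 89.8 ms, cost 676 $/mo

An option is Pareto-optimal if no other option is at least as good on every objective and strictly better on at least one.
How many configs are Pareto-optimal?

7

P1: not dominated (best storage).
P2: not dominated.
P3: not dominated.
P4: not dominated.
P5: not dominated (best read latency).
P6: dominated by P1 (storage 49≥30, read latency 21.3≤26.6, write latency 25.4≤54.3, cost 981≤1106).
P7: not dominated (best cost).
P8: not dominated.
Pareto-optimal: P1, P2, P3, P4, P5, P7, P8 → 7.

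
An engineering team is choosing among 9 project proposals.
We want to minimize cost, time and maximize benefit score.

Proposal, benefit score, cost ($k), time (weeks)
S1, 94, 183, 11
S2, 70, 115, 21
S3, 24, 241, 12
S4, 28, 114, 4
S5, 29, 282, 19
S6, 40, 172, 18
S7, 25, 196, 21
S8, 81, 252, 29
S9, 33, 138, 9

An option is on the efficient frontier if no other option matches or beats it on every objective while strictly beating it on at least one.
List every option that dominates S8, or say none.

S1

S1: benefit score 94≥81, cost 183≤252, time 11≤29 — dominates S8.
Others (S2, S3, S4, S5, S6, S7, S9) are each worse than S8 on at least one objective.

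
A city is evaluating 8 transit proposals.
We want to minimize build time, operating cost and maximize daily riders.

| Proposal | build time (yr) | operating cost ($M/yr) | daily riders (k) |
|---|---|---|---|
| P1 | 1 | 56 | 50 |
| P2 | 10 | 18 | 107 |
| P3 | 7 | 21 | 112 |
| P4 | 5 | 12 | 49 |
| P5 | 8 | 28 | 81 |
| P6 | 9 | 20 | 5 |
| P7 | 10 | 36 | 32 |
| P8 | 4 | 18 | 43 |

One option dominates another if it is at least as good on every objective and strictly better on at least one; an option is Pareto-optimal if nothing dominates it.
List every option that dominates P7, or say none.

P2: build time 10≤10, operating cost 18≤36, daily riders 107≥32 — dominates P7.
P3: build time 7≤10, operating cost 21≤36, daily riders 112≥32 — dominates P7.
P4: build time 5≤10, operating cost 12≤36, daily riders 49≥32 — dominates P7.
P5: build time 8≤10, operating cost 28≤36, daily riders 81≥32 — dominates P7.
P8: build time 4≤10, operating cost 18≤36, daily riders 43≥32 — dominates P7.
Others (P1, P6) are each worse than P7 on at least one objective.

P2, P3, P4, P5, P8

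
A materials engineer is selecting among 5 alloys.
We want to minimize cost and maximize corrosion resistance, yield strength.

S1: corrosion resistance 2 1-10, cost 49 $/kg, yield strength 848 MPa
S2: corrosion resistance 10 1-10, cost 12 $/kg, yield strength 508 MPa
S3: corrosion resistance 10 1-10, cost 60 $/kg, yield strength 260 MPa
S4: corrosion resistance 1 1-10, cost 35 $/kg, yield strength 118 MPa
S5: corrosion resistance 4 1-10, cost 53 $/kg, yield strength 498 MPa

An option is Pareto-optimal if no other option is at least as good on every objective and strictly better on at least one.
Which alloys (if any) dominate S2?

none

S1: worse on corrosion resistance (2 vs 10).
S3: worse on cost (60 vs 12).
S4: worse on corrosion resistance (1 vs 10).
S5: worse on corrosion resistance (4 vs 10).
No option dominates S2.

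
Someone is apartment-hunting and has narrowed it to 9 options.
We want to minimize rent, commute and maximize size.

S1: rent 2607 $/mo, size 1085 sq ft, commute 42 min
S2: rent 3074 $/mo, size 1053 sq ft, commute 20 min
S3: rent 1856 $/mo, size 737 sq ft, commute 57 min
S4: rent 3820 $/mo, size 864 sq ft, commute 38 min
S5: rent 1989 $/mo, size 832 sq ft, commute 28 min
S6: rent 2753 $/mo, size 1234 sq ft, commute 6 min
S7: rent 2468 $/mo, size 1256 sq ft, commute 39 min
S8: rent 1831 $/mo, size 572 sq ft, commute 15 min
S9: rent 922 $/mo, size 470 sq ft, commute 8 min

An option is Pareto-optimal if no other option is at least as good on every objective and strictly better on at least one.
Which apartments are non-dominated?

S1: dominated by S7 (rent 2468≤2607, size 1256≥1085, commute 39≤42).
S2: dominated by S6 (rent 2753≤3074, size 1234≥1053, commute 6≤20).
S3: not dominated.
S4: dominated by S2 (rent 3074≤3820, size 1053≥864, commute 20≤38).
S5: not dominated.
S6: not dominated (best commute).
S7: not dominated (best size).
S8: not dominated.
S9: not dominated (best rent).

S3, S5, S6, S7, S8, S9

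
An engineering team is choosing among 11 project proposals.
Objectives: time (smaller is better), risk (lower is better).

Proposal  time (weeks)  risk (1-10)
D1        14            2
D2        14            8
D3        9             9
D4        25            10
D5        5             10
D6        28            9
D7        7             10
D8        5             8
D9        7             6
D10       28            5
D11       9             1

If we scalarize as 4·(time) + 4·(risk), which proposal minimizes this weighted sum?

D1: 4·14 + 4·2 = 64
D2: 4·14 + 4·8 = 88
D3: 4·9 + 4·9 = 72
D4: 4·25 + 4·10 = 140
D5: 4·5 + 4·10 = 60
D6: 4·28 + 4·9 = 148
D7: 4·7 + 4·10 = 68
D8: 4·5 + 4·8 = 52
D9: 4·7 + 4·6 = 52
D10: 4·28 + 4·5 = 132
D11: 4·9 + 4·1 = 40
Lowest: D11 at 40.

D11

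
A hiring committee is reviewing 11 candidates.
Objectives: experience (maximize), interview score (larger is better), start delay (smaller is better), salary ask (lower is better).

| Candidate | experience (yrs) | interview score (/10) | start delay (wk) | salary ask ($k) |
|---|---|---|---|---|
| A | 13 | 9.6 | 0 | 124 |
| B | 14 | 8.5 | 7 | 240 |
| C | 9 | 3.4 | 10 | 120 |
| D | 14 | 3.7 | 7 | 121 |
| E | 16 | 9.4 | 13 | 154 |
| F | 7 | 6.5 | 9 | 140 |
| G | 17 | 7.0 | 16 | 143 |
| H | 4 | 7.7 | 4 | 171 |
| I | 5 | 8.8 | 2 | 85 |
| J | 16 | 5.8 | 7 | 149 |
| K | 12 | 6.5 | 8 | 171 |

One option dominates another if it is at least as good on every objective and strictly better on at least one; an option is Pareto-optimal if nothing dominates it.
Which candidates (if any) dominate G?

A: worse on experience (13 vs 17).
B: worse on experience (14 vs 17).
C: worse on experience (9 vs 17).
D: worse on experience (14 vs 17).
E: worse on experience (16 vs 17).
F: worse on experience (7 vs 17).
H: worse on experience (4 vs 17).
I: worse on experience (5 vs 17).
J: worse on experience (16 vs 17).
K: worse on experience (12 vs 17).
No option dominates G.

none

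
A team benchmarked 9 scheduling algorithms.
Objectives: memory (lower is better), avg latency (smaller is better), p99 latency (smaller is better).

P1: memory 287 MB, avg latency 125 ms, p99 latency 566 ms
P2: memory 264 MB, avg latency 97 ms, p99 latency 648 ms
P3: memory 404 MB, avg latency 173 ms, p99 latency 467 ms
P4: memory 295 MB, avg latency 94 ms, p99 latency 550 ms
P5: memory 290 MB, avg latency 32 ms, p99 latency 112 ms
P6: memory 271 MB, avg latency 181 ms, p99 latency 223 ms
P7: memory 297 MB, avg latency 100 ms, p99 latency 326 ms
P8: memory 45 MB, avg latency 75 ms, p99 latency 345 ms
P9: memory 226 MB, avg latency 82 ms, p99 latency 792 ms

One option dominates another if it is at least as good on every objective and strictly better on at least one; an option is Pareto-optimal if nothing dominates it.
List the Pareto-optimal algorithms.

P1: dominated by P8 (memory 45≤287, avg latency 75≤125, p99 latency 345≤566).
P2: dominated by P8 (memory 45≤264, avg latency 75≤97, p99 latency 345≤648).
P3: dominated by P5 (memory 290≤404, avg latency 32≤173, p99 latency 112≤467).
P4: dominated by P5 (memory 290≤295, avg latency 32≤94, p99 latency 112≤550).
P5: not dominated (best avg latency).
P6: not dominated.
P7: dominated by P5 (memory 290≤297, avg latency 32≤100, p99 latency 112≤326).
P8: not dominated (best memory).
P9: dominated by P8 (memory 45≤226, avg latency 75≤82, p99 latency 345≤792).

P5, P6, P8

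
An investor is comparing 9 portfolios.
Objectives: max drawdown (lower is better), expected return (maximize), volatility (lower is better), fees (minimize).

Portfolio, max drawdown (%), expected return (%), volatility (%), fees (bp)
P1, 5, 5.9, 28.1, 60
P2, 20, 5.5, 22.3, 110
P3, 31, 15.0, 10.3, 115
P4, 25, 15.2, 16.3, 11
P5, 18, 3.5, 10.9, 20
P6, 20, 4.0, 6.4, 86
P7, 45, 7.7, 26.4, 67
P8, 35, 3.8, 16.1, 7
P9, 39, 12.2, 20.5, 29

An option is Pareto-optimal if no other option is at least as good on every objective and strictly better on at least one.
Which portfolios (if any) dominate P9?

P4

P4: max drawdown 25≤39, expected return 15.2≥12.2, volatility 16.3≤20.5, fees 11≤29 — dominates P9.
Others (P1, P2, P3, P5, P6, P7, P8) are each worse than P9 on at least one objective.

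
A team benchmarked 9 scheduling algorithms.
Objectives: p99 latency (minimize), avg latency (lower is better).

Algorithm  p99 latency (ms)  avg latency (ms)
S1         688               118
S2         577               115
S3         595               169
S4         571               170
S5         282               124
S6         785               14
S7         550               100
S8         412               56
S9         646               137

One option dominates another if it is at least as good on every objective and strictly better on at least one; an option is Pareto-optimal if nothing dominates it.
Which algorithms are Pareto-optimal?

S5, S6, S8

S1: dominated by S2 (p99 latency 577≤688, avg latency 115≤118).
S2: dominated by S7 (p99 latency 550≤577, avg latency 100≤115).
S3: dominated by S2 (p99 latency 577≤595, avg latency 115≤169).
S4: dominated by S5 (p99 latency 282≤571, avg latency 124≤170).
S5: not dominated (best p99 latency).
S6: not dominated (best avg latency).
S7: dominated by S8 (p99 latency 412≤550, avg latency 56≤100).
S8: not dominated.
S9: dominated by S2 (p99 latency 577≤646, avg latency 115≤137).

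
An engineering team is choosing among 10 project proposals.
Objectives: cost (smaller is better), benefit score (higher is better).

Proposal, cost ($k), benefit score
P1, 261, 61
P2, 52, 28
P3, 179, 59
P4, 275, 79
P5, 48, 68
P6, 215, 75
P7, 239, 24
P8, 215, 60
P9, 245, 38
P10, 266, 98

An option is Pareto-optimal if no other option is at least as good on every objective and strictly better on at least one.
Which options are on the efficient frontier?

P5, P6, P10

P1: dominated by P5 (cost 48≤261, benefit score 68≥61).
P2: dominated by P5 (cost 48≤52, benefit score 68≥28).
P3: dominated by P5 (cost 48≤179, benefit score 68≥59).
P4: dominated by P10 (cost 266≤275, benefit score 98≥79).
P5: not dominated (best cost).
P6: not dominated.
P7: dominated by P2 (cost 52≤239, benefit score 28≥24).
P8: dominated by P5 (cost 48≤215, benefit score 68≥60).
P9: dominated by P3 (cost 179≤245, benefit score 59≥38).
P10: not dominated (best benefit score).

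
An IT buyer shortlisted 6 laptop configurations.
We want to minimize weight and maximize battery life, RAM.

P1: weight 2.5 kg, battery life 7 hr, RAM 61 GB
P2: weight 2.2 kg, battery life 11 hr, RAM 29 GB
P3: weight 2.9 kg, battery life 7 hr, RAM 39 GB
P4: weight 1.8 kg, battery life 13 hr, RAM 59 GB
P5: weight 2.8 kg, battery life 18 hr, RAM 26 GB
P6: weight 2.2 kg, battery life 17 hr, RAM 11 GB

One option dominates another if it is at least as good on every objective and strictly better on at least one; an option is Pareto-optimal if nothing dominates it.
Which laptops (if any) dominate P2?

P4: weight 1.8≤2.2, battery life 13≥11, RAM 59≥29 — dominates P2.
Others (P1, P3, P5, P6) are each worse than P2 on at least one objective.

P4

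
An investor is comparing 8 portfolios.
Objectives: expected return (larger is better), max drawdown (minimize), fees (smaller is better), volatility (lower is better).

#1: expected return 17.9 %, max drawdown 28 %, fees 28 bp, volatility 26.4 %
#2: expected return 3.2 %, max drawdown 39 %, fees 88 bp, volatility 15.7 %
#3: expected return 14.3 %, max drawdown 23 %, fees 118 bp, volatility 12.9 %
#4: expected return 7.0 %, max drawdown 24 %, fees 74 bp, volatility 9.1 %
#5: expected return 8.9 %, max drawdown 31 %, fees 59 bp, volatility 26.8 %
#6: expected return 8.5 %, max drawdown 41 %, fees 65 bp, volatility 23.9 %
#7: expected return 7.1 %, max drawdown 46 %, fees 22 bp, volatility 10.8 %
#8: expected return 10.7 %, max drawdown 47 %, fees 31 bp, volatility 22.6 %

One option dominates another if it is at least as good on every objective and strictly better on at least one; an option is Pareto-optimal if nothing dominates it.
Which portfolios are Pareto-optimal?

#1, #3, #4, #6, #7, #8

#1: not dominated (best expected return).
#2: dominated by #4 (expected return 7.0≥3.2, max drawdown 24≤39, fees 74≤88, volatility 9.1≤15.7).
#3: not dominated (best max drawdown).
#4: not dominated (best volatility).
#5: dominated by #1 (expected return 17.9≥8.9, max drawdown 28≤31, fees 28≤59, volatility 26.4≤26.8).
#6: not dominated.
#7: not dominated (best fees).
#8: not dominated.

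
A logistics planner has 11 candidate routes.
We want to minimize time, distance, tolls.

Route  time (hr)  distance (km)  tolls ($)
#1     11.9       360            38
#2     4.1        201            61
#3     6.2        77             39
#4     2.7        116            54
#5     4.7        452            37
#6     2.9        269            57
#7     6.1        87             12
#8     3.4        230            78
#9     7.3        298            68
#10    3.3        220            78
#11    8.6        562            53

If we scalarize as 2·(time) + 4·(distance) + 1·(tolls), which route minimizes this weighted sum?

#3

#1: 2·11.9 + 4·360 + 1·38 = 1501.8
#2: 2·4.1 + 4·201 + 1·61 = 873.2
#3: 2·6.2 + 4·77 + 1·39 = 359.4
#4: 2·2.7 + 4·116 + 1·54 = 523.4
#5: 2·4.7 + 4·452 + 1·37 = 1854.4
#6: 2·2.9 + 4·269 + 1·57 = 1138.8
#7: 2·6.1 + 4·87 + 1·12 = 372.2
#8: 2·3.4 + 4·230 + 1·78 = 1004.8
#9: 2·7.3 + 4·298 + 1·68 = 1274.6
#10: 2·3.3 + 4·220 + 1·78 = 964.6
#11: 2·8.6 + 4·562 + 1·53 = 2318.2
Lowest: #3 at 359.4.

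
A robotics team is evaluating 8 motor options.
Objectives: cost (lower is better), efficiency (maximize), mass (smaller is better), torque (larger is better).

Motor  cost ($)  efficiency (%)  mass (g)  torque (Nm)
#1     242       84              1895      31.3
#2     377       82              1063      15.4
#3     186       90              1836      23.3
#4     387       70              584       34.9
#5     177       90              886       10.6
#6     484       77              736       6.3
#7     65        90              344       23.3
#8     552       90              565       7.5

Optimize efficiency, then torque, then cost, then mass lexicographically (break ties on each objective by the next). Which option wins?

First maximize efficiency: best is 90, kept {#3, #5, #7, #8}.
Then maximize torque: best is 23.3, kept {#3, #7}.
Then minimize cost: best is 65, kept {#7}.

#7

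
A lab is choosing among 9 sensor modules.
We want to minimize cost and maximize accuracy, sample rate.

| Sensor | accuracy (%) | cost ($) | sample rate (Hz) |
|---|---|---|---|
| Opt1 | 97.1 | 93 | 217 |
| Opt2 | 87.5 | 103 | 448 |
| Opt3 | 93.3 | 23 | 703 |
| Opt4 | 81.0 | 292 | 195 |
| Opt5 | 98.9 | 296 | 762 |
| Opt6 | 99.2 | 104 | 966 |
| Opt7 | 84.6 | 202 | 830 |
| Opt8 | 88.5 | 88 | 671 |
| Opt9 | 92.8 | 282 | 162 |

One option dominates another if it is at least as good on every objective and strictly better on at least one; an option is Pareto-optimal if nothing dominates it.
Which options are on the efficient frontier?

Opt1: not dominated.
Opt2: dominated by Opt3 (accuracy 93.3≥87.5, cost 23≤103, sample rate 703≥448).
Opt3: not dominated (best cost).
Opt4: dominated by Opt1 (accuracy 97.1≥81.0, cost 93≤292, sample rate 217≥195).
Opt5: dominated by Opt6 (accuracy 99.2≥98.9, cost 104≤296, sample rate 966≥762).
Opt6: not dominated (best accuracy).
Opt7: dominated by Opt6 (accuracy 99.2≥84.6, cost 104≤202, sample rate 966≥830).
Opt8: dominated by Opt3 (accuracy 93.3≥88.5, cost 23≤88, sample rate 703≥671).
Opt9: dominated by Opt1 (accuracy 97.1≥92.8, cost 93≤282, sample rate 217≥162).

Opt1, Opt3, Opt6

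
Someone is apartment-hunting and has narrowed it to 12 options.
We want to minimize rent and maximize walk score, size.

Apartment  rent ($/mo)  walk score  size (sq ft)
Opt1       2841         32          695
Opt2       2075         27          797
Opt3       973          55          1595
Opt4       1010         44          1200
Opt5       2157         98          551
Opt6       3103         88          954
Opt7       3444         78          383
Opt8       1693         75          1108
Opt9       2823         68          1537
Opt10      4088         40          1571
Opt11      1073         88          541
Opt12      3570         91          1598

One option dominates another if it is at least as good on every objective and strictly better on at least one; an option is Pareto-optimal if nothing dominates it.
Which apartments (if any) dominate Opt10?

Opt3: rent 973≤4088, walk score 55≥40, size 1595≥1571 — dominates Opt10.
Opt12: rent 3570≤4088, walk score 91≥40, size 1598≥1571 — dominates Opt10.
Others (Opt1, Opt2, Opt4, Opt5, Opt6, Opt7, Opt8, Opt9, Opt11) are each worse than Opt10 on at least one objective.

Opt3, Opt12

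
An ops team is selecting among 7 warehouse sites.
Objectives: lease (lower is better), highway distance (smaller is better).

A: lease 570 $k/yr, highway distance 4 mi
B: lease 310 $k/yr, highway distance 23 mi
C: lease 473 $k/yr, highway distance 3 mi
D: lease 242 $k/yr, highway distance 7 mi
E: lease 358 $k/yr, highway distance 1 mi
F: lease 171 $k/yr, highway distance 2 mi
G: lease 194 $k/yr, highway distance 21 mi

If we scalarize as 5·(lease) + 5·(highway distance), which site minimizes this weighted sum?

A: 5·570 + 5·4 = 2870
B: 5·310 + 5·23 = 1665
C: 5·473 + 5·3 = 2380
D: 5·242 + 5·7 = 1245
E: 5·358 + 5·1 = 1795
F: 5·171 + 5·2 = 865
G: 5·194 + 5·21 = 1075
Lowest: F at 865.

F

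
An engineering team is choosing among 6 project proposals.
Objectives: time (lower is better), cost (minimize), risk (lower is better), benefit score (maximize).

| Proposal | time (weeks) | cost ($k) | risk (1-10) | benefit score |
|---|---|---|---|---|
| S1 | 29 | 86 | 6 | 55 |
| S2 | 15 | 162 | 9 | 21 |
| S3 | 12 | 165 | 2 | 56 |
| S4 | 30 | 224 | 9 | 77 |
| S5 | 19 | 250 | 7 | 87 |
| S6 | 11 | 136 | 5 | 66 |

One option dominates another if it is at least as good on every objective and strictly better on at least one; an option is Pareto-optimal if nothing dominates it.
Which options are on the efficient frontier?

S1: not dominated (best cost).
S2: dominated by S6 (time 11≤15, cost 136≤162, risk 5≤9, benefit score 66≥21).
S3: not dominated (best risk).
S4: not dominated.
S5: not dominated (best benefit score).
S6: not dominated (best time).

S1, S3, S4, S5, S6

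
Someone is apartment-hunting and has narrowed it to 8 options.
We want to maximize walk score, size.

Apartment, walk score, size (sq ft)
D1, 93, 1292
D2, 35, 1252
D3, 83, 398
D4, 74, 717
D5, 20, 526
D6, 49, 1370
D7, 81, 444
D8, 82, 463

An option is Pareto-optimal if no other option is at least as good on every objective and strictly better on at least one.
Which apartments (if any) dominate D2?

D1, D6

D1: walk score 93≥35, size 1292≥1252 — dominates D2.
D6: walk score 49≥35, size 1370≥1252 — dominates D2.
Others (D3, D4, D5, D7, D8) are each worse than D2 on at least one objective.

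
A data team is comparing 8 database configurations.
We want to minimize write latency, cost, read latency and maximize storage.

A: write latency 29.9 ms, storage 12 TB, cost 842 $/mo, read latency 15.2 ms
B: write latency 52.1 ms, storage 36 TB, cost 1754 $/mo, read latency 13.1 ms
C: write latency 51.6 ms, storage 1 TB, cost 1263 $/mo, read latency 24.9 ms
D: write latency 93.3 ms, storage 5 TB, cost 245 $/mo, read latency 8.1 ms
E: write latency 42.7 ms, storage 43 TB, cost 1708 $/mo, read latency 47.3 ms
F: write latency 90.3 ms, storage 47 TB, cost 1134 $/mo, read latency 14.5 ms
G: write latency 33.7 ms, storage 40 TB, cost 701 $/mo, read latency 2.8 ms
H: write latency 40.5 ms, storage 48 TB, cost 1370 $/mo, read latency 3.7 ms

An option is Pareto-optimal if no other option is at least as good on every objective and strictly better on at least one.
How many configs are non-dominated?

5

A: not dominated (best write latency).
B: dominated by G (write latency 33.7≤52.1, storage 40≥36, cost 701≤1754, read latency 2.8≤13.1).
C: dominated by A (write latency 29.9≤51.6, storage 12≥1, cost 842≤1263, read latency 15.2≤24.9).
D: not dominated (best cost).
E: dominated by H (write latency 40.5≤42.7, storage 48≥43, cost 1370≤1708, read latency 3.7≤47.3).
F: not dominated.
G: not dominated (best read latency).
H: not dominated (best storage).
Pareto-optimal: A, D, F, G, H → 5.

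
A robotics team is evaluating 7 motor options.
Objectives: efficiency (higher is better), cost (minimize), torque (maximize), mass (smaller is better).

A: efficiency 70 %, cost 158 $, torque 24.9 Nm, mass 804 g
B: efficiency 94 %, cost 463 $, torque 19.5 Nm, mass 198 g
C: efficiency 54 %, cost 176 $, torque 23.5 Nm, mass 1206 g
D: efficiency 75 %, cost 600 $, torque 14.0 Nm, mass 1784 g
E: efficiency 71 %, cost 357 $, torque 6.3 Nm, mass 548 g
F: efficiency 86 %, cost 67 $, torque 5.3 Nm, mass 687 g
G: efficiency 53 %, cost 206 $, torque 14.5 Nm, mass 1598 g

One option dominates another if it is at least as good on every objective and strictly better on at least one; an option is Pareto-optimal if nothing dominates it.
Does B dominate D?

Yes

B vs D: efficiency 94≥75, cost 463≤600, torque 19.5≥14.0, mass 198≤1784 — B is at least as good on every objective with at least one strict improvement.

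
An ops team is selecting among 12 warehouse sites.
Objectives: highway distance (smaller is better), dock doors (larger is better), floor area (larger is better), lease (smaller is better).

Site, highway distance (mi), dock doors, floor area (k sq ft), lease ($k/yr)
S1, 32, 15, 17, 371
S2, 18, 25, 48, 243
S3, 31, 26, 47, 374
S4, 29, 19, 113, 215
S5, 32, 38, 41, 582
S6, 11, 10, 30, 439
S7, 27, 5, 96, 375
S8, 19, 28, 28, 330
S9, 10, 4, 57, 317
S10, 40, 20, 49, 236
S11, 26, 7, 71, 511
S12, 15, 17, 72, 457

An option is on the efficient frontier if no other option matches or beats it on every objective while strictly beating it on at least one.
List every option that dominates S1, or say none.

S2: highway distance 18≤32, dock doors 25≥15, floor area 48≥17, lease 243≤371 — dominates S1.
S4: highway distance 29≤32, dock doors 19≥15, floor area 113≥17, lease 215≤371 — dominates S1.
S8: highway distance 19≤32, dock doors 28≥15, floor area 28≥17, lease 330≤371 — dominates S1.
Others (S3, S5, S6, S7, S9, S10, S11, S12) are each worse than S1 on at least one objective.

S2, S4, S8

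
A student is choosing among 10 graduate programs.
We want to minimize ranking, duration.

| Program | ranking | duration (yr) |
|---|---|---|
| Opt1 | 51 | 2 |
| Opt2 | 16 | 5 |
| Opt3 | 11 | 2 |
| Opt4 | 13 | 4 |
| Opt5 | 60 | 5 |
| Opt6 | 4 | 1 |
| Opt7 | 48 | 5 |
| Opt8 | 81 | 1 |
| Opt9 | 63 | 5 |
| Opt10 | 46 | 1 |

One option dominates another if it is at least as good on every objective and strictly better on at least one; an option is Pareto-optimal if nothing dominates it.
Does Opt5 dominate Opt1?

No

Opt5 vs Opt1: Opt5 is worse on ranking (60 vs 51), so it does not dominate Opt1.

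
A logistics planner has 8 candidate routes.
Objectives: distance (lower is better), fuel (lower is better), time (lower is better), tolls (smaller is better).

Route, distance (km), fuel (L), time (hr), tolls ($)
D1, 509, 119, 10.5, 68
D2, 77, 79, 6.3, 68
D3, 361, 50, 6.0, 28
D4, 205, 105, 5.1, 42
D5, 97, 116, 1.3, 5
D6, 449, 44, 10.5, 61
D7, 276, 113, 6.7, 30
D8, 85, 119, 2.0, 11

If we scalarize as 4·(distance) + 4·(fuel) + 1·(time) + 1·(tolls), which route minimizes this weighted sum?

D1: 4·509 + 4·119 + 1·10.5 + 1·68 = 2590.5
D2: 4·77 + 4·79 + 1·6.3 + 1·68 = 698.3
D3: 4·361 + 4·50 + 1·6.0 + 1·28 = 1678.0
D4: 4·205 + 4·105 + 1·5.1 + 1·42 = 1287.1
D5: 4·97 + 4·116 + 1·1.3 + 1·5 = 858.3
D6: 4·449 + 4·44 + 1·10.5 + 1·61 = 2043.5
D7: 4·276 + 4·113 + 1·6.7 + 1·30 = 1592.7
D8: 4·85 + 4·119 + 1·2.0 + 1·11 = 829.0
Lowest: D2 at 698.3.

D2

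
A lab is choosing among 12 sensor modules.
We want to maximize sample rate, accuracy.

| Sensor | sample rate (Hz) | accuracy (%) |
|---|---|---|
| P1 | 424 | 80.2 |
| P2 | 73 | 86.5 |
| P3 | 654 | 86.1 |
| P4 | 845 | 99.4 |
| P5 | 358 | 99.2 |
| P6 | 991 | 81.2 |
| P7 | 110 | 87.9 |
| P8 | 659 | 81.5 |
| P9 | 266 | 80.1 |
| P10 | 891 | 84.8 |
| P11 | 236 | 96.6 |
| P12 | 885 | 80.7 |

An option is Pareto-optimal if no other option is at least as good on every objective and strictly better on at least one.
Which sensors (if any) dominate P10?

none

P1: worse on sample rate (424 vs 891).
P2: worse on sample rate (73 vs 891).
P3: worse on sample rate (654 vs 891).
P4: worse on sample rate (845 vs 891).
P5: worse on sample rate (358 vs 891).
P6: worse on accuracy (81.2 vs 84.8).
P7: worse on sample rate (110 vs 891).
P8: worse on sample rate (659 vs 891).
P9: worse on sample rate (266 vs 891).
P11: worse on sample rate (236 vs 891).
P12: worse on sample rate (885 vs 891).
No option dominates P10.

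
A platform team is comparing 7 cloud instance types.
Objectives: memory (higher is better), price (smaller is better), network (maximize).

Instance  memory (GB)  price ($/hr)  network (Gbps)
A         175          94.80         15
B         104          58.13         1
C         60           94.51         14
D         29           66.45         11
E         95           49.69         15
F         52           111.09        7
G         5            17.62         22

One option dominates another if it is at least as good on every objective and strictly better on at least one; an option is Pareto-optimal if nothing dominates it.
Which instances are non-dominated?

A: not dominated (best memory).
B: not dominated.
C: dominated by E (memory 95≥60, price 49.69≤94.51, network 15≥14).
D: dominated by E (memory 95≥29, price 49.69≤66.45, network 15≥11).
E: not dominated.
F: dominated by A (memory 175≥52, price 94.80≤111.09, network 15≥7).
G: not dominated (best price).

A, B, E, G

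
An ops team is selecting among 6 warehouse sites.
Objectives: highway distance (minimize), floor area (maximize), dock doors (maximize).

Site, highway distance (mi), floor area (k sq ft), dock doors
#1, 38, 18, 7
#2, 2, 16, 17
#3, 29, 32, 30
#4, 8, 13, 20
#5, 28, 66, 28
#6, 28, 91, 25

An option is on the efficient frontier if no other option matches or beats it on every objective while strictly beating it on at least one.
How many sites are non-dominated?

5

#1: dominated by #3 (highway distance 29≤38, floor area 32≥18, dock doors 30≥7).
#2: not dominated (best highway distance).
#3: not dominated (best dock doors).
#4: not dominated.
#5: not dominated.
#6: not dominated (best floor area).
Pareto-optimal: #2, #3, #4, #5, #6 → 5.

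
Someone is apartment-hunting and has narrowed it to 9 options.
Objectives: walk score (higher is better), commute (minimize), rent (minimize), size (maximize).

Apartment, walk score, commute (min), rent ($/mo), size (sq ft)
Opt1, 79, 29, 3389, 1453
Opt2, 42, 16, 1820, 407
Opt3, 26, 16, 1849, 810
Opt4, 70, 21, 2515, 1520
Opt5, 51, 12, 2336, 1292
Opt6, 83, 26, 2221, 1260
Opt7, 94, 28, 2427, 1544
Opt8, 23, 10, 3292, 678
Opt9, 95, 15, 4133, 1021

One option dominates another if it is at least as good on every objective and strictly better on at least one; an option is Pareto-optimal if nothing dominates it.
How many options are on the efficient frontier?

Opt1: dominated by Opt7 (walk score 94≥79, commute 28≤29, rent 2427≤3389, size 1544≥1453).
Opt2: not dominated (best rent).
Opt3: not dominated.
Opt4: not dominated.
Opt5: not dominated.
Opt6: not dominated.
Opt7: not dominated (best size).
Opt8: not dominated (best commute).
Opt9: not dominated (best walk score).
Pareto-optimal: Opt2, Opt3, Opt4, Opt5, Opt6, Opt7, Opt8, Opt9 → 8.

8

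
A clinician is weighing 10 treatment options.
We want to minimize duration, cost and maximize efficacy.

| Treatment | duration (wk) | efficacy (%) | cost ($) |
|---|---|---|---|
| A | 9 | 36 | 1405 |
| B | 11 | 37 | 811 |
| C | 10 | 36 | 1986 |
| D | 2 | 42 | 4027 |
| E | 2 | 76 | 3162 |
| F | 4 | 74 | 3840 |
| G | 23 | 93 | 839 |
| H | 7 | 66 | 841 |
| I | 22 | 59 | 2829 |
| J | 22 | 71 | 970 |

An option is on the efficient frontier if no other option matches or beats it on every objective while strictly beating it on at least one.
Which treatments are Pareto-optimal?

A: dominated by H (duration 7≤9, efficacy 66≥36, cost 841≤1405).
B: not dominated (best cost).
C: dominated by A (duration 9≤10, efficacy 36≥36, cost 1405≤1986).
D: dominated by E (duration 2≤2, efficacy 76≥42, cost 3162≤4027).
E: not dominated.
F: dominated by E (duration 2≤4, efficacy 76≥74, cost 3162≤3840).
G: not dominated (best efficacy).
H: not dominated.
I: dominated by H (duration 7≤22, efficacy 66≥59, cost 841≤2829).
J: not dominated.

B, E, G, H, J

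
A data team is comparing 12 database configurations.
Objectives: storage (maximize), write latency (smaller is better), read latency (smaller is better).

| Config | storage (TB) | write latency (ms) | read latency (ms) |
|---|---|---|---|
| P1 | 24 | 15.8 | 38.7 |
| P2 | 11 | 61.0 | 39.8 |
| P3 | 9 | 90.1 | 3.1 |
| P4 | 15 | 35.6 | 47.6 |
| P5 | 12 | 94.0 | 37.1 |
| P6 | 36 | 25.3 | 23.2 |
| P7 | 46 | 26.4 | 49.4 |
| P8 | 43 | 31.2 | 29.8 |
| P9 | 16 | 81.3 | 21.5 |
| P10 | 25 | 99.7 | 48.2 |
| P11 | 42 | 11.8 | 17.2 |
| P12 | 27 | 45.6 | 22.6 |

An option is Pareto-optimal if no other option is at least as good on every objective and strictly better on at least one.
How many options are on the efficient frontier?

P1: dominated by P11 (storage 42≥24, write latency 11.8≤15.8, read latency 17.2≤38.7).
P2: dominated by P1 (storage 24≥11, write latency 15.8≤61.0, read latency 38.7≤39.8).
P3: not dominated (best read latency).
P4: dominated by P1 (storage 24≥15, write latency 15.8≤35.6, read latency 38.7≤47.6).
P5: dominated by P6 (storage 36≥12, write latency 25.3≤94.0, read latency 23.2≤37.1).
P6: dominated by P11 (storage 42≥36, write latency 11.8≤25.3, read latency 17.2≤23.2).
P7: not dominated (best storage).
P8: not dominated.
P9: dominated by P11 (storage 42≥16, write latency 11.8≤81.3, read latency 17.2≤21.5).
P10: dominated by P6 (storage 36≥25, write latency 25.3≤99.7, read latency 23.2≤48.2).
P11: not dominated (best write latency).
P12: dominated by P11 (storage 42≥27, write latency 11.8≤45.6, read latency 17.2≤22.6).
Pareto-optimal: P3, P7, P8, P11 → 4.

4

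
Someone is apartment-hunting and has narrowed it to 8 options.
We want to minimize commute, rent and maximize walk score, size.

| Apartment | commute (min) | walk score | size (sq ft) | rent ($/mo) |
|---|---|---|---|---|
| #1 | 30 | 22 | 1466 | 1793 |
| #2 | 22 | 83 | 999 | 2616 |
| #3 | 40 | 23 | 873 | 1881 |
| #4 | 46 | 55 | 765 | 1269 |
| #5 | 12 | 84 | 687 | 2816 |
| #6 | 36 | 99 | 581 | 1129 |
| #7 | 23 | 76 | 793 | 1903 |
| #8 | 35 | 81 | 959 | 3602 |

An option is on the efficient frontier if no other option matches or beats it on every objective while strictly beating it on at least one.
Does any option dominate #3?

#1: worse on walk score (22 vs 23).
#2: worse on rent (2616 vs 1881).
#4: worse on commute (46 vs 40).
#5: worse on size (687 vs 873).
#6: worse on size (581 vs 873).
#7: worse on size (793 vs 873).
#8: worse on rent (3602 vs 1881).
No option is at least as good as #3 on every objective and strictly better on one.

No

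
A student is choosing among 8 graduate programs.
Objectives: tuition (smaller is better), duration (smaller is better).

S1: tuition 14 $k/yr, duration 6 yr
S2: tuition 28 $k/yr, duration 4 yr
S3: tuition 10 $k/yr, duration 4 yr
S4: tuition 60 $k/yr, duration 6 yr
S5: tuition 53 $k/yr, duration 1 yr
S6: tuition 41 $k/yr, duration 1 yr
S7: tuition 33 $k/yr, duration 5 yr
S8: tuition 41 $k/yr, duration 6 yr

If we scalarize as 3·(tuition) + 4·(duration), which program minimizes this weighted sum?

S1: 3·14 + 4·6 = 66
S2: 3·28 + 4·4 = 100
S3: 3·10 + 4·4 = 46
S4: 3·60 + 4·6 = 204
S5: 3·53 + 4·1 = 163
S6: 3·41 + 4·1 = 127
S7: 3·33 + 4·5 = 119
S8: 3·41 + 4·6 = 147
Lowest: S3 at 46.

S3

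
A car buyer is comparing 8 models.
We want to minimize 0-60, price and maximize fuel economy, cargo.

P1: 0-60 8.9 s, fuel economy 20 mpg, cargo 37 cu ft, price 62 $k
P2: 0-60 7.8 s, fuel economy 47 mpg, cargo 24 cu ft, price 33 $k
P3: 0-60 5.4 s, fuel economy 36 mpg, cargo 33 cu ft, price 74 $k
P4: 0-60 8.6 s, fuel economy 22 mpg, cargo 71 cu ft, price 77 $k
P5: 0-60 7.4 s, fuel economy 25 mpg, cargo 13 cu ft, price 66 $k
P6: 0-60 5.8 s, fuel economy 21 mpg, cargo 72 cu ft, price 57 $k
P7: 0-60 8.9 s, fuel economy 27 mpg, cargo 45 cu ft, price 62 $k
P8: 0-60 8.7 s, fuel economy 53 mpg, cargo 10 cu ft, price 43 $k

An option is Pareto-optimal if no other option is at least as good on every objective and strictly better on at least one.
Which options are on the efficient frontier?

P1: dominated by P6 (0-60 5.8≤8.9, fuel economy 21≥20, cargo 72≥37, price 57≤62).
P2: not dominated (best price).
P3: not dominated (best 0-60).
P4: not dominated.
P5: not dominated.
P6: not dominated (best cargo).
P7: not dominated.
P8: not dominated (best fuel economy).

P2, P3, P4, P5, P6, P7, P8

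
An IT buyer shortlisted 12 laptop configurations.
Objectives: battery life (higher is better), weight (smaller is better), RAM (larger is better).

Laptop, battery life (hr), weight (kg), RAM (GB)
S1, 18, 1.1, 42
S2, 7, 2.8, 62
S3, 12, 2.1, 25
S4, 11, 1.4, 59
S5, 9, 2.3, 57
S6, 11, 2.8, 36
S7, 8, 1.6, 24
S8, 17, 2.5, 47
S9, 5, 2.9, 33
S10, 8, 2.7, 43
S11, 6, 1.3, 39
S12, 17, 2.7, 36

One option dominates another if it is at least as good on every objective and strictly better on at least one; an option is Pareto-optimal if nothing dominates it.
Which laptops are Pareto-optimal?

S1: not dominated (best battery life).
S2: not dominated (best RAM).
S3: dominated by S1 (battery life 18≥12, weight 1.1≤2.1, RAM 42≥25).
S4: not dominated.
S5: dominated by S4 (battery life 11≥9, weight 1.4≤2.3, RAM 59≥57).
S6: dominated by S1 (battery life 18≥11, weight 1.1≤2.8, RAM 42≥36).
S7: dominated by S1 (battery life 18≥8, weight 1.1≤1.6, RAM 42≥24).
S8: not dominated.
S9: dominated by S1 (battery life 18≥5, weight 1.1≤2.9, RAM 42≥33).
S10: dominated by S4 (battery life 11≥8, weight 1.4≤2.7, RAM 59≥43).
S11: dominated by S1 (battery life 18≥6, weight 1.1≤1.3, RAM 42≥39).
S12: dominated by S1 (battery life 18≥17, weight 1.1≤2.7, RAM 42≥36).

S1, S2, S4, S8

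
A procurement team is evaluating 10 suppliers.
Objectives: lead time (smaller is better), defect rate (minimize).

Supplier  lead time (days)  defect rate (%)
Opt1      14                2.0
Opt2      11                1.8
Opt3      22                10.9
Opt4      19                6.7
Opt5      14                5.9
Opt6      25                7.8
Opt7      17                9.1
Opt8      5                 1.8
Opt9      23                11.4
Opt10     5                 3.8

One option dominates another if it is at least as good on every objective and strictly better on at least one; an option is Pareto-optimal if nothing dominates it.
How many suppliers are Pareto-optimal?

1

Opt1: dominated by Opt2 (lead time 11≤14, defect rate 1.8≤2.0).
Opt2: dominated by Opt8 (lead time 5≤11, defect rate 1.8≤1.8).
Opt3: dominated by Opt1 (lead time 14≤22, defect rate 2.0≤10.9).
Opt4: dominated by Opt1 (lead time 14≤19, defect rate 2.0≤6.7).
Opt5: dominated by Opt1 (lead time 14≤14, defect rate 2.0≤5.9).
Opt6: dominated by Opt1 (lead time 14≤25, defect rate 2.0≤7.8).
Opt7: dominated by Opt1 (lead time 14≤17, defect rate 2.0≤9.1).
Opt8: not dominated.
Opt9: dominated by Opt1 (lead time 14≤23, defect rate 2.0≤11.4).
Opt10: dominated by Opt8 (lead time 5≤5, defect rate 1.8≤3.8).
Pareto-optimal: Opt8 → 1.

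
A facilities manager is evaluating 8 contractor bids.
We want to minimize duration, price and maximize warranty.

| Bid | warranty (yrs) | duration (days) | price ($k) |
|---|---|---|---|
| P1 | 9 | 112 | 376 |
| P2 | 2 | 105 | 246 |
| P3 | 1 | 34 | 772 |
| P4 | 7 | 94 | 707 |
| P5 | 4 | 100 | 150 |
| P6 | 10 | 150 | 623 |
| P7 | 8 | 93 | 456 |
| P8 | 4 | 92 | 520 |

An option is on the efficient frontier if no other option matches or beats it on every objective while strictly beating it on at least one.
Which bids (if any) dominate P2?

P5: warranty 4≥2, duration 100≤105, price 150≤246 — dominates P2.
Others (P1, P3, P4, P6, P7, P8) are each worse than P2 on at least one objective.

P5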